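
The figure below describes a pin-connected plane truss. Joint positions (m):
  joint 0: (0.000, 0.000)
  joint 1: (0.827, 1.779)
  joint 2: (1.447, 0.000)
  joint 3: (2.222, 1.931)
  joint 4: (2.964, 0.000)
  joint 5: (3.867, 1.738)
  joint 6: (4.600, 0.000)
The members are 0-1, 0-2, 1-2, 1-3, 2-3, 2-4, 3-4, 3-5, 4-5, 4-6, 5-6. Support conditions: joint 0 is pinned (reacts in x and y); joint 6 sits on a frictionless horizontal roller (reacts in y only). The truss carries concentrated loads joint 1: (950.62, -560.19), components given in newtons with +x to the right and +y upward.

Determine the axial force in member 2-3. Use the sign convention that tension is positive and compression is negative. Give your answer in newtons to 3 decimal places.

N=7 nodes, M=11 members, R=3 reactions → 2N=14, M+R=14
member 0 (0-1): L=1.9618, (cx,cy)=(0.4215,0.9068)
member 1 (0-2): L=1.4470, (cx,cy)=(1.0000,0.0000)
member 2 (1-2): L=1.8839, (cx,cy)=(0.3291,-0.9443)
member 3 (1-3): L=1.4033, (cx,cy)=(0.9941,0.1083)
member 4 (2-3): L=2.0807, (cx,cy)=(0.3725,0.9280)
member 5 (2-4): L=1.5170, (cx,cy)=(1.0000,0.0000)
member 6 (3-4): L=2.0687, (cx,cy)=(0.3587,-0.9335)
member 7 (3-5): L=1.6563, (cx,cy)=(0.9932,-0.1165)
member 8 (4-5): L=1.9586, (cx,cy)=(0.4610,0.8874)
member 9 (4-6): L=1.6360, (cx,cy)=(1.0000,0.0000)
member 10 (5-6): L=1.8862, (cx,cy)=(0.3886,-0.9214)
solve A·x = −loads:
  F[0-1] = -101.2736 N (compression)
  F[0-2] = +993.3114 N (tension)
  F[1-2] = -588.2603 N (compression)
  F[1-3] = -804.4500 N (compression)
  F[2-3] = +598.5613 N (tension)
  F[2-4] = +576.7720 N (tension)
  F[3-4] = -449.5130 N (compression)
  F[3-5] = -418.3875 N (compression)
  F[4-5] = +472.8566 N (tension)
  F[4-6] = +197.5281 N (tension)
  F[5-6] = -508.3042 N (compression)
  Rx@0 = -950.6200 N
  Ry@0 = +91.8356 N
  Ry@6 = +468.3544 N

598.561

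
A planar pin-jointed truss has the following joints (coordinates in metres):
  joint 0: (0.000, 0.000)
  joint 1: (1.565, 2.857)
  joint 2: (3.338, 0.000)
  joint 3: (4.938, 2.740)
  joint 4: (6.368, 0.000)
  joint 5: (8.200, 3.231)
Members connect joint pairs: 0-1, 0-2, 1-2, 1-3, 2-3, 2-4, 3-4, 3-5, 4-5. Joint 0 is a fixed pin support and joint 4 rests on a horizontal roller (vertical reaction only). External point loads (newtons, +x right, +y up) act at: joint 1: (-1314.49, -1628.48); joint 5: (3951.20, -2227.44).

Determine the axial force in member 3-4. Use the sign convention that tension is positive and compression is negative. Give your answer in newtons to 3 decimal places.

-1802.498

N=6 nodes, M=9 members, R=3 reactions → 2N=12, M+R=12
member 0 (0-1): L=3.2576, (cx,cy)=(0.4804,0.8770)
member 1 (0-2): L=3.3380, (cx,cy)=(1.0000,0.0000)
member 2 (1-2): L=3.3624, (cx,cy)=(0.5273,-0.8497)
member 3 (1-3): L=3.3750, (cx,cy)=(0.9994,-0.0347)
member 4 (2-3): L=3.1729, (cx,cy)=(0.5043,0.8636)
member 5 (2-4): L=3.0300, (cx,cy)=(1.0000,0.0000)
member 6 (3-4): L=3.0907, (cx,cy)=(0.4627,-0.8865)
member 7 (3-5): L=3.2987, (cx,cy)=(0.9889,0.1488)
member 8 (4-5): L=3.7142, (cx,cy)=(0.4932,0.8699)
solve A·x = −loads:
  F[0-1] = +943.5868 N (tension)
  F[0-2] = +2183.3907 N (tension)
  F[1-2] = -3027.8911 N (compression)
  F[1-3] = +3366.4283 N (tension)
  F[2-3] = +2979.2629 N (tension)
  F[2-4] = -915.5366 N (compression)
  F[3-4] = -1802.4984 N (compression)
  F[3-5] = +5764.9281 N (tension)
  F[4-5] = -3546.9994 N (compression)
  Rx@0 = -2636.7100 N
  Ry@0 = -827.5612 N
  Ry@4 = +4683.4812 N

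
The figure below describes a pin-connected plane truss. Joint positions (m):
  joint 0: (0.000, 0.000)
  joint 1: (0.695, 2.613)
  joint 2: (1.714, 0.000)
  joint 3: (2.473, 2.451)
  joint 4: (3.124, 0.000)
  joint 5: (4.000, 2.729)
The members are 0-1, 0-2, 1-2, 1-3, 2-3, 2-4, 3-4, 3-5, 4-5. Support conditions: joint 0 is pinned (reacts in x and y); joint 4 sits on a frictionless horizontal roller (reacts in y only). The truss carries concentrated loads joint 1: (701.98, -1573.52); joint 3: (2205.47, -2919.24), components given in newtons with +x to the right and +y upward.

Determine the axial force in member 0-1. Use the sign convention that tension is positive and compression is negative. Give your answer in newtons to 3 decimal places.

502.603

N=6 nodes, M=9 members, R=3 reactions → 2N=12, M+R=12
member 0 (0-1): L=2.7038, (cx,cy)=(0.2570,0.9664)
member 1 (0-2): L=1.7140, (cx,cy)=(1.0000,0.0000)
member 2 (1-2): L=2.8047, (cx,cy)=(0.3633,-0.9317)
member 3 (1-3): L=1.7854, (cx,cy)=(0.9959,-0.0907)
member 4 (2-3): L=2.5658, (cx,cy)=(0.2958,0.9552)
member 5 (2-4): L=1.4100, (cx,cy)=(1.0000,0.0000)
member 6 (3-4): L=2.5360, (cx,cy)=(0.2567,-0.9665)
member 7 (3-5): L=1.5521, (cx,cy)=(0.9838,0.1791)
member 8 (4-5): L=2.8662, (cx,cy)=(0.3056,0.9521)
solve A·x = −loads:
  F[0-1] = +502.6028 N (tension)
  F[0-2] = +2778.2604 N (tension)
  F[1-2] = -2233.6273 N (compression)
  F[1-3] = +239.7280 N (tension)
  F[2-3] = +2178.4825 N (tension)
  F[2-4] = +1322.3124 N (tension)
  F[3-4] = -5151.0901 N (compression)
  F[3-5] = +0.0000 N (tension)
  F[4-5] = -0.0000 N (compression)
  Rx@0 = -2907.4500 N
  Ry@0 = -485.7156 N
  Ry@4 = +4978.4756 N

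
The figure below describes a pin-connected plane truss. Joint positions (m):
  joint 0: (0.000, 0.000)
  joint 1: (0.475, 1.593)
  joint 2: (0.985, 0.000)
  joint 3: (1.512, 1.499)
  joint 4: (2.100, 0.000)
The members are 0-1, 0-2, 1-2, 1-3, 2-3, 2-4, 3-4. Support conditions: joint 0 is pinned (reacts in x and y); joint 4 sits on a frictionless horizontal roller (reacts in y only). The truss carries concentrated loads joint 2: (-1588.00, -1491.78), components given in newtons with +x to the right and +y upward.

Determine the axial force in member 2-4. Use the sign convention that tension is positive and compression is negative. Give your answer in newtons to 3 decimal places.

274.472

N=5 nodes, M=7 members, R=3 reactions → 2N=10, M+R=10
member 0 (0-1): L=1.6623, (cx,cy)=(0.2857,0.9583)
member 1 (0-2): L=0.9850, (cx,cy)=(1.0000,0.0000)
member 2 (1-2): L=1.6726, (cx,cy)=(0.3049,-0.9524)
member 3 (1-3): L=1.0413, (cx,cy)=(0.9959,-0.0903)
member 4 (2-3): L=1.5889, (cx,cy)=(0.3317,0.9434)
member 5 (2-4): L=1.1150, (cx,cy)=(1.0000,0.0000)
member 6 (3-4): L=1.6102, (cx,cy)=(0.3652,-0.9309)
solve A·x = −loads:
  F[0-1] = -826.5261 N (compression)
  F[0-2] = -1351.8227 N (compression)
  F[1-2] = +879.6734 N (tension)
  F[1-3] = -506.4629 N (compression)
  F[2-3] = +693.2340 N (tension)
  F[2-4] = +274.4716 N (tension)
  F[3-4] = -751.6229 N (compression)
  Rx@0 = +1588.0000 N
  Ry@0 = +792.0641 N
  Ry@4 = +699.7159 N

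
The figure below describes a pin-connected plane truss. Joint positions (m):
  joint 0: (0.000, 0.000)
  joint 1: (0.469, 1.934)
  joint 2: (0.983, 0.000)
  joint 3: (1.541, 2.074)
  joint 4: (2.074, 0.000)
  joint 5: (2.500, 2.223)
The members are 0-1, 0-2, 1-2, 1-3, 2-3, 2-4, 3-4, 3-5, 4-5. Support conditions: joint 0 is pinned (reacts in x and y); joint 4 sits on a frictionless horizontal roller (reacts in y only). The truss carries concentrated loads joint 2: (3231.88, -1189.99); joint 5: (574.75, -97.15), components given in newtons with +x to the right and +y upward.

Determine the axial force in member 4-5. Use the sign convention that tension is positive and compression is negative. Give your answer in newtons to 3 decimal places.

-195.667

N=6 nodes, M=9 members, R=3 reactions → 2N=12, M+R=12
member 0 (0-1): L=1.9901, (cx,cy)=(0.2357,0.9718)
member 1 (0-2): L=0.9830, (cx,cy)=(1.0000,0.0000)
member 2 (1-2): L=2.0011, (cx,cy)=(0.2569,-0.9665)
member 3 (1-3): L=1.0811, (cx,cy)=(0.9916,0.1295)
member 4 (2-3): L=2.1478, (cx,cy)=(0.2598,0.9657)
member 5 (2-4): L=1.0910, (cx,cy)=(1.0000,0.0000)
member 6 (3-4): L=2.1414, (cx,cy)=(0.2489,-0.9685)
member 7 (3-5): L=0.9705, (cx,cy)=(0.9881,0.1535)
member 8 (4-5): L=2.2634, (cx,cy)=(0.1882,0.9821)
solve A·x = −loads:
  F[0-1] = +10.3077 N (tension)
  F[0-2] = +3804.2008 N (tension)
  F[1-2] = -9.7002 N (compression)
  F[1-3] = +4.9626 N (tension)
  F[2-3] = +1242.0147 N (tension)
  F[2-4] = +247.1458 N (tension)
  F[3-4] = -1140.8925 N (compression)
  F[3-5] = +618.9139 N (tension)
  F[4-5] = -195.6675 N (compression)
  Rx@0 = -3806.6300 N
  Ry@0 = -10.0174 N
  Ry@4 = +1297.1574 N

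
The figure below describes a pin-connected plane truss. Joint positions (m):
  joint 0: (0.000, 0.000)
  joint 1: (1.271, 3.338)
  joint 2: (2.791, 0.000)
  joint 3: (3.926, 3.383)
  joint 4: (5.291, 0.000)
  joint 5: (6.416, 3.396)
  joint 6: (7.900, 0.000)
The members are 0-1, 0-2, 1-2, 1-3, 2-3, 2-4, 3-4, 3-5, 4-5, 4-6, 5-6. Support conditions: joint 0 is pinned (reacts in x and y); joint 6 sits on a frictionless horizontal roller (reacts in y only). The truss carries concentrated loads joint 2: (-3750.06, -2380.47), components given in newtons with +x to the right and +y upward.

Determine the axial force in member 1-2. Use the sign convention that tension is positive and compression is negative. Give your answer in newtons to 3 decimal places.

1667.778

N=7 nodes, M=11 members, R=3 reactions → 2N=14, M+R=14
member 0 (0-1): L=3.5718, (cx,cy)=(0.3558,0.9345)
member 1 (0-2): L=2.7910, (cx,cy)=(1.0000,0.0000)
member 2 (1-2): L=3.6678, (cx,cy)=(0.4144,-0.9101)
member 3 (1-3): L=2.6554, (cx,cy)=(0.9999,0.0169)
member 4 (2-3): L=3.5683, (cx,cy)=(0.3181,0.9481)
member 5 (2-4): L=2.5000, (cx,cy)=(1.0000,0.0000)
member 6 (3-4): L=3.6480, (cx,cy)=(0.3742,-0.9274)
member 7 (3-5): L=2.4900, (cx,cy)=(1.0000,0.0052)
member 8 (4-5): L=3.5775, (cx,cy)=(0.3145,0.9493)
member 9 (4-6): L=2.6090, (cx,cy)=(1.0000,0.0000)
member 10 (5-6): L=3.7061, (cx,cy)=(0.4004,-0.9163)
solve A·x = −loads:
  F[0-1] = -1647.2940 N (compression)
  F[0-2] = -3163.8803 N (compression)
  F[1-2] = +1667.7775 N (tension)
  F[1-3] = -1277.5220 N (compression)
  F[2-3] = +909.9047 N (tension)
  F[2-4] = +987.9190 N (tension)
  F[3-4] = -910.5209 N (compression)
  F[3-5] = -647.2314 N (compression)
  F[4-5] = +889.5037 N (tension)
  F[4-6] = +367.5037 N (tension)
  F[5-6] = -917.7898 N (compression)
  Rx@0 = +3750.0600 N
  Ry@0 = +1539.4710 N
  Ry@6 = +840.9990 N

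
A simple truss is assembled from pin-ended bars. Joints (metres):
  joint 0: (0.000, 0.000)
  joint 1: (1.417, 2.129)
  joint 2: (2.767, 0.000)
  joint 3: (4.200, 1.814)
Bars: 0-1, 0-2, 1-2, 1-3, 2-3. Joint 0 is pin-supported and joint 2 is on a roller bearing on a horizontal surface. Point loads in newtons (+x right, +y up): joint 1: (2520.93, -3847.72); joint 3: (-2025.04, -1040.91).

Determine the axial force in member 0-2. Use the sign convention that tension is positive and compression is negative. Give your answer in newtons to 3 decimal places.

N=4 nodes, M=5 members, R=3 reactions → 2N=8, M+R=8
member 0 (0-1): L=2.5574, (cx,cy)=(0.5541,0.8325)
member 1 (0-2): L=2.7670, (cx,cy)=(1.0000,0.0000)
member 2 (1-2): L=2.5209, (cx,cy)=(0.5355,-0.8445)
member 3 (1-3): L=2.8008, (cx,cy)=(0.9937,-0.1125)
member 4 (2-3): L=2.3117, (cx,cy)=(0.6199,0.7847)
solve A·x = −loads:
  F[0-1] = -872.2406 N (compression)
  F[0-2] = +979.1709 N (tension)
  F[1-2] = -3548.3117 N (compression)
  F[1-3] = -1111.0884 N (compression)
  F[2-3] = -1485.7669 N (compression)
  Rx@0 = -495.8900 N
  Ry@0 = +726.1151 N
  Ry@2 = +4162.5149 N

979.171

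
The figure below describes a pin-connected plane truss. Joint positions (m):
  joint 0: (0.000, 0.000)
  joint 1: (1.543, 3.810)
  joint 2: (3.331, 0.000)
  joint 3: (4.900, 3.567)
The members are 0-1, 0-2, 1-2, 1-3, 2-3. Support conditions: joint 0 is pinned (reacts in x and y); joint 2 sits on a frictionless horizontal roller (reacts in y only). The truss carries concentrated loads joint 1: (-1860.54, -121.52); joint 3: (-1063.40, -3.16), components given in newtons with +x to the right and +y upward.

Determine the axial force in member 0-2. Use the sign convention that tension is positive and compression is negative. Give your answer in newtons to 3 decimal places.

-1575.103

N=4 nodes, M=5 members, R=3 reactions → 2N=8, M+R=8
member 0 (0-1): L=4.1106, (cx,cy)=(0.3754,0.9269)
member 1 (0-2): L=3.3310, (cx,cy)=(1.0000,0.0000)
member 2 (1-2): L=4.2087, (cx,cy)=(0.4248,-0.9053)
member 3 (1-3): L=3.3658, (cx,cy)=(0.9974,-0.0722)
member 4 (2-3): L=3.8968, (cx,cy)=(0.4026,0.9154)
solve A·x = −loads:
  F[0-1] = -3593.3340 N (compression)
  F[0-2] = -1575.1033 N (compression)
  F[1-2] = +3627.1494 N (tension)
  F[1-3] = -1031.9319 N (compression)
  F[2-3] = -84.8437 N (compression)
  Rx@0 = +2923.9400 N
  Ry@0 = +3330.5689 N
  Ry@2 = -3205.8889 N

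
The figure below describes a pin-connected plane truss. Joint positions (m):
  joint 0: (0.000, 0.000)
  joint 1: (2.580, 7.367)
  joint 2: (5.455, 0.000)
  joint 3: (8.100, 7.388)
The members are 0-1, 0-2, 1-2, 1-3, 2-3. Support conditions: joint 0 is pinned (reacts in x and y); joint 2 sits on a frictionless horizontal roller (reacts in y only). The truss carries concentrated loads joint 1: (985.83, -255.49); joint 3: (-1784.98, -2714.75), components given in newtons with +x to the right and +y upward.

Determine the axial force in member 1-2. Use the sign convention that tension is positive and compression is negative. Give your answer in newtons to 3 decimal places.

N=4 nodes, M=5 members, R=3 reactions → 2N=8, M+R=8
member 0 (0-1): L=7.8057, (cx,cy)=(0.3305,0.9438)
member 1 (0-2): L=5.4550, (cx,cy)=(1.0000,0.0000)
member 2 (1-2): L=7.9081, (cx,cy)=(0.3636,-0.9316)
member 3 (1-3): L=5.5200, (cx,cy)=(1.0000,0.0038)
member 4 (2-3): L=7.8472, (cx,cy)=(0.3371,0.9415)
solve A·x = −loads:
  F[0-1] = +101.2269 N (tension)
  F[0-2] = -832.6082 N (compression)
  F[1-2] = -380.1360 N (compression)
  F[1-3] = -814.1790 N (compression)
  F[2-3] = -2880.1954 N (compression)
  Rx@0 = +799.1500 N
  Ry@0 = -95.5376 N
  Ry@2 = +3065.7776 N

-380.136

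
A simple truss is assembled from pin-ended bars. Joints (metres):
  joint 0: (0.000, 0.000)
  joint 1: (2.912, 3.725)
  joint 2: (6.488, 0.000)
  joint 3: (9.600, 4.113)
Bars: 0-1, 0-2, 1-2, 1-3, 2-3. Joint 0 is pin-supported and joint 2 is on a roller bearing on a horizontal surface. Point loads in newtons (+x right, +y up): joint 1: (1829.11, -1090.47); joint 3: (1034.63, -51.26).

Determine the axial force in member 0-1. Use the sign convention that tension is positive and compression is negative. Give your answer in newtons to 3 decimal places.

N=4 nodes, M=5 members, R=3 reactions → 2N=8, M+R=8
member 0 (0-1): L=4.7281, (cx,cy)=(0.6159,0.7878)
member 1 (0-2): L=6.4880, (cx,cy)=(1.0000,0.0000)
member 2 (1-2): L=5.1637, (cx,cy)=(0.6925,-0.7214)
member 3 (1-3): L=6.6992, (cx,cy)=(0.9983,0.0579)
member 4 (2-3): L=5.1576, (cx,cy)=(0.6034,0.7975)
solve A·x = −loads:
  F[0-1] = +1433.8071 N (tension)
  F[0-2] = +1980.6780 N (tension)
  F[1-2] = -2987.2180 N (compression)
  F[1-3] = +1124.5832 N (tension)
  F[2-3] = -145.9546 N (compression)
  Rx@0 = -2863.7400 N
  Ry@0 = -1129.6036 N
  Ry@2 = +2271.3336 N

1433.807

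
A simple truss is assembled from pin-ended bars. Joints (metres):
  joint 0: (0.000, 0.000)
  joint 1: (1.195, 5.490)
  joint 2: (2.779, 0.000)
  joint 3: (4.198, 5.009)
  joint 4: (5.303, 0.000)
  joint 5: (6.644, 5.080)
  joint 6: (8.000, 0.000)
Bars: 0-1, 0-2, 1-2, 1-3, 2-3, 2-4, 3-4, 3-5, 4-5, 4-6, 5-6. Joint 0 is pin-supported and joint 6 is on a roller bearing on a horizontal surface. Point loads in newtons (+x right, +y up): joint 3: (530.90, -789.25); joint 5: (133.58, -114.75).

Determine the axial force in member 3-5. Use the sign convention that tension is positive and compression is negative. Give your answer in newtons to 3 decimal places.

-330.787

N=7 nodes, M=11 members, R=3 reactions → 2N=14, M+R=14
member 0 (0-1): L=5.6186, (cx,cy)=(0.2127,0.9771)
member 1 (0-2): L=2.7790, (cx,cy)=(1.0000,0.0000)
member 2 (1-2): L=5.7139, (cx,cy)=(0.2772,-0.9608)
member 3 (1-3): L=3.0413, (cx,cy)=(0.9874,-0.1582)
member 4 (2-3): L=5.2061, (cx,cy)=(0.2726,0.9621)
member 5 (2-4): L=2.5240, (cx,cy)=(1.0000,0.0000)
member 6 (3-4): L=5.1294, (cx,cy)=(0.2154,-0.9765)
member 7 (3-5): L=2.4470, (cx,cy)=(0.9996,0.0290)
member 8 (4-5): L=5.2540, (cx,cy)=(0.2552,0.9669)
member 9 (4-6): L=2.6970, (cx,cy)=(1.0000,0.0000)
member 10 (5-6): L=5.2579, (cx,cy)=(0.2579,-0.9662)
solve A·x = −loads:
  F[0-1] = +23.2232 N (tension)
  F[0-2] = +659.5407 N (tension)
  F[1-2] = -25.6252 N (compression)
  F[1-3] = +12.1965 N (tension)
  F[2-3] = +25.5897 N (tension)
  F[2-4] = +645.4621 N (tension)
  F[3-4] = -841.2925 N (compression)
  F[3-5] = -330.7874 N (compression)
  F[4-5] = +849.6815 N (tension)
  F[4-6] = +247.3611 N (tension)
  F[5-6] = -959.1378 N (compression)
  Rx@0 = -664.4800 N
  Ry@0 = -22.6919 N
  Ry@6 = +926.6919 N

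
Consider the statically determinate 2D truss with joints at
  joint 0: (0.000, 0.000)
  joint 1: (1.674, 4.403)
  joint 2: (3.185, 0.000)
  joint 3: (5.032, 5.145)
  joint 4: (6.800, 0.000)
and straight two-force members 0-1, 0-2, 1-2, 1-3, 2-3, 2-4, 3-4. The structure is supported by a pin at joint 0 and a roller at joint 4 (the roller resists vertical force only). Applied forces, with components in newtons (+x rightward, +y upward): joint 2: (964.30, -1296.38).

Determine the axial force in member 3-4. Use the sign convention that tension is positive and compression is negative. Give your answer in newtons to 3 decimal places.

-642.052

N=5 nodes, M=7 members, R=3 reactions → 2N=10, M+R=10
member 0 (0-1): L=4.7105, (cx,cy)=(0.3554,0.9347)
member 1 (0-2): L=3.1850, (cx,cy)=(1.0000,0.0000)
member 2 (1-2): L=4.6551, (cx,cy)=(0.3246,-0.9459)
member 3 (1-3): L=3.4390, (cx,cy)=(0.9764,0.2158)
member 4 (2-3): L=5.4665, (cx,cy)=(0.3379,0.9412)
member 5 (2-4): L=3.6150, (cx,cy)=(1.0000,0.0000)
member 6 (3-4): L=5.4403, (cx,cy)=(0.3250,-0.9457)
solve A·x = −loads:
  F[0-1] = -737.3078 N (compression)
  F[0-2] = +1226.3224 N (tension)
  F[1-2] = +620.3761 N (tension)
  F[1-3] = -474.5703 N (compression)
  F[2-3] = +753.9337 N (tension)
  F[2-4] = +208.6554 N (tension)
  F[3-4] = -642.0520 N (compression)
  Rx@0 = -964.3000 N
  Ry@0 = +689.1785 N
  Ry@4 = +607.2015 N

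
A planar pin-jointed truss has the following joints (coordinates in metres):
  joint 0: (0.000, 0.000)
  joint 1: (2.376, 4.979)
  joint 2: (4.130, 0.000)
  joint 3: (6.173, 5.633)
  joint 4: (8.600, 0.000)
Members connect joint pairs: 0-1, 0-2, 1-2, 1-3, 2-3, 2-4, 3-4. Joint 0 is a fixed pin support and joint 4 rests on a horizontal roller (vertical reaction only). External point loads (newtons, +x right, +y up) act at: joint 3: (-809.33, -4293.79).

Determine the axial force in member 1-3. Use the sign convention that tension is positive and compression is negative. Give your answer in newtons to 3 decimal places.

-1382.248

N=5 nodes, M=7 members, R=3 reactions → 2N=10, M+R=10
member 0 (0-1): L=5.5169, (cx,cy)=(0.4307,0.9025)
member 1 (0-2): L=4.1300, (cx,cy)=(1.0000,0.0000)
member 2 (1-2): L=5.2789, (cx,cy)=(0.3323,-0.9432)
member 3 (1-3): L=3.8529, (cx,cy)=(0.9855,0.1697)
member 4 (2-3): L=5.9920, (cx,cy)=(0.3410,0.9401)
member 5 (2-4): L=4.4700, (cx,cy)=(1.0000,0.0000)
member 6 (3-4): L=6.1336, (cx,cy)=(0.3957,-0.9184)
solve A·x = −loads:
  F[0-1] = -1930.0264 N (compression)
  F[0-2] = +21.8924 N (tension)
  F[1-2] = +1598.0234 N (tension)
  F[1-3] = -1382.2483 N (compression)
  F[2-3] = -1603.3023 N (compression)
  F[2-4] = +1099.5096 N (tension)
  F[3-4] = -2778.7182 N (compression)
  Rx@0 = +809.3300 N
  Ry@0 = +1741.8586 N
  Ry@4 = +2551.9314 N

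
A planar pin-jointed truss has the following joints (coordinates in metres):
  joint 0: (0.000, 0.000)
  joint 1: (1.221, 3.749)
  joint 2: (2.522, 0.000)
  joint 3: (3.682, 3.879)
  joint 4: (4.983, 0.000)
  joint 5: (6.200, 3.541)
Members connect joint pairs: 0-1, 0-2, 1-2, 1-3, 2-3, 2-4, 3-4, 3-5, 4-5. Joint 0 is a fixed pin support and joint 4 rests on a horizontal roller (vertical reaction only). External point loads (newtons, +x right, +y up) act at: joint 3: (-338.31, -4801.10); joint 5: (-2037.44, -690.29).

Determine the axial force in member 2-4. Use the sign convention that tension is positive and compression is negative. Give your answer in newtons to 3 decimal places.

278.358

N=6 nodes, M=9 members, R=3 reactions → 2N=12, M+R=12
member 0 (0-1): L=3.9428, (cx,cy)=(0.3097,0.9508)
member 1 (0-2): L=2.5220, (cx,cy)=(1.0000,0.0000)
member 2 (1-2): L=3.9683, (cx,cy)=(0.3278,-0.9447)
member 3 (1-3): L=2.4644, (cx,cy)=(0.9986,0.0528)
member 4 (2-3): L=4.0487, (cx,cy)=(0.2865,0.9581)
member 5 (2-4): L=2.4610, (cx,cy)=(1.0000,0.0000)
member 6 (3-4): L=4.0914, (cx,cy)=(0.3180,-0.9481)
member 7 (3-5): L=2.5406, (cx,cy)=(0.9911,-0.1330)
member 8 (4-5): L=3.7443, (cx,cy)=(0.3250,0.9457)
solve A·x = −loads:
  F[0-1] = -2940.6700 N (compression)
  F[0-2] = -1465.0930 N (compression)
  F[1-2] = +2856.4105 N (tension)
  F[1-3] = -1849.6955 N (compression)
  F[2-3] = -2816.6199 N (compression)
  F[2-4] = +278.3582 N (tension)
  F[3-4] = -1871.1180 N (compression)
  F[3-5] = -1736.2410 N (compression)
  F[4-5] = -974.1731 N (compression)
  Rx@0 = +2375.7500 N
  Ry@0 = +2796.1123 N
  Ry@4 = +2695.2777 N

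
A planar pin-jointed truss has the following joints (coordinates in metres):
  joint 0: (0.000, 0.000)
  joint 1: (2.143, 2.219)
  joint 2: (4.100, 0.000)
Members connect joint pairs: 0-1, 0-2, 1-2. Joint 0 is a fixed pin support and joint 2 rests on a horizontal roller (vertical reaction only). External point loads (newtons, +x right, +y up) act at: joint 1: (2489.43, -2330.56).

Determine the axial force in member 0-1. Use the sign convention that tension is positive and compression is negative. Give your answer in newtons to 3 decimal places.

326.576

N=3 nodes, M=3 members, R=3 reactions → 2N=6, M+R=6
member 0 (0-1): L=3.0849, (cx,cy)=(0.6947,0.7193)
member 1 (0-2): L=4.1000, (cx,cy)=(1.0000,0.0000)
member 2 (1-2): L=2.9587, (cx,cy)=(0.6614,-0.7500)
solve A·x = −loads:
  F[0-1] = +326.5762 N (tension)
  F[0-2] = +2262.5636 N (tension)
  F[1-2] = -3420.6492 N (compression)
  Rx@0 = -2489.4300 N
  Ry@0 = -234.9120 N
  Ry@2 = +2565.4720 N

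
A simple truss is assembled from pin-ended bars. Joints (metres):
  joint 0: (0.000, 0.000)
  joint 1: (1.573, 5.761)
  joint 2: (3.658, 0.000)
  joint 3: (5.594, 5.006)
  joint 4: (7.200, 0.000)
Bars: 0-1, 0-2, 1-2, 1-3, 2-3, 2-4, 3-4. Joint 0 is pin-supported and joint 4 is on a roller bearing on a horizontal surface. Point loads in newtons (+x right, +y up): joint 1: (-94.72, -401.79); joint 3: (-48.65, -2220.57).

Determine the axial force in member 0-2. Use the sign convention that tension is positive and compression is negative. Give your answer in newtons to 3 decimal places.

N=5 nodes, M=7 members, R=3 reactions → 2N=10, M+R=10
member 0 (0-1): L=5.9719, (cx,cy)=(0.2634,0.9647)
member 1 (0-2): L=3.6580, (cx,cy)=(1.0000,0.0000)
member 2 (1-2): L=6.1267, (cx,cy)=(0.3403,-0.9403)
member 3 (1-3): L=4.0913, (cx,cy)=(0.9828,-0.1845)
member 4 (2-3): L=5.3673, (cx,cy)=(0.3607,0.9327)
member 5 (2-4): L=3.5420, (cx,cy)=(1.0000,0.0000)
member 6 (3-4): L=5.2573, (cx,cy)=(0.3055,-0.9522)
solve A·x = −loads:
  F[0-1] = -952.5737 N (compression)
  F[0-2] = +107.5386 N (tension)
  F[1-2] = +623.5321 N (tension)
  F[1-3] = -374.8230 N (compression)
  F[2-3] = -628.6333 N (compression)
  F[2-4] = +546.4843 N (tension)
  F[3-4] = -1788.9388 N (compression)
  Rx@0 = +143.3700 N
  Ry@0 = +918.9349 N
  Ry@4 = +1703.4251 N

107.539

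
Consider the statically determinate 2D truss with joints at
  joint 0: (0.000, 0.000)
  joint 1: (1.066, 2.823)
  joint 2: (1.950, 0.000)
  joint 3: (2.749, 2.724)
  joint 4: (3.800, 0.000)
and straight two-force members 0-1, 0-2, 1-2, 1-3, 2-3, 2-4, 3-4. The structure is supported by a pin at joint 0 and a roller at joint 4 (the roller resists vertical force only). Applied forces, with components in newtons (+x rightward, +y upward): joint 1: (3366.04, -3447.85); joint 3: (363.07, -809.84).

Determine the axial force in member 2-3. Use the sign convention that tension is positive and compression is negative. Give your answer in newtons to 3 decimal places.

3511.373

N=5 nodes, M=7 members, R=3 reactions → 2N=10, M+R=10
member 0 (0-1): L=3.0176, (cx,cy)=(0.3533,0.9355)
member 1 (0-2): L=1.9500, (cx,cy)=(1.0000,0.0000)
member 2 (1-2): L=2.9582, (cx,cy)=(0.2988,-0.9543)
member 3 (1-3): L=1.6859, (cx,cy)=(0.9983,-0.0587)
member 4 (2-3): L=2.8388, (cx,cy)=(0.2815,0.9596)
member 5 (2-4): L=1.8500, (cx,cy)=(1.0000,0.0000)
member 6 (3-4): L=2.9197, (cx,cy)=(0.3600,-0.9330)
solve A·x = −loads:
  F[0-1] = +60.1324 N (tension)
  F[0-2] = +3707.8673 N (tension)
  F[1-2] = -3530.7540 N (compression)
  F[1-3] = -2293.6490 N (compression)
  F[2-3] = +3511.3725 N (tension)
  F[2-4] = +1664.4480 N (tension)
  F[3-4] = -4623.9064 N (compression)
  Rx@0 = -3729.1100 N
  Ry@0 = -56.2552 N
  Ry@4 = +4313.9452 N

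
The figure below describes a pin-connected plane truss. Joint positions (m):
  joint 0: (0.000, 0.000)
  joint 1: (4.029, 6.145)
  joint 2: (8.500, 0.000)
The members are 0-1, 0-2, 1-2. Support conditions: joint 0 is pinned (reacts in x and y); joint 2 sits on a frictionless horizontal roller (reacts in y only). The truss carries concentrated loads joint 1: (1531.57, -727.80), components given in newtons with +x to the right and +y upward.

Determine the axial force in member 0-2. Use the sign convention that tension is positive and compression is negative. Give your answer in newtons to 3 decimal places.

N=3 nodes, M=3 members, R=3 reactions → 2N=6, M+R=6
member 0 (0-1): L=7.3481, (cx,cy)=(0.5483,0.8363)
member 1 (0-2): L=8.5000, (cx,cy)=(1.0000,0.0000)
member 2 (1-2): L=7.5994, (cx,cy)=(0.5883,-0.8086)
solve A·x = −loads:
  F[0-1] = +866.2357 N (tension)
  F[0-2] = +1056.6055 N (tension)
  F[1-2] = -1795.9219 N (compression)
  Rx@0 = -1531.5700 N
  Ry@0 = -724.4122 N
  Ry@2 = +1452.2122 N

1056.606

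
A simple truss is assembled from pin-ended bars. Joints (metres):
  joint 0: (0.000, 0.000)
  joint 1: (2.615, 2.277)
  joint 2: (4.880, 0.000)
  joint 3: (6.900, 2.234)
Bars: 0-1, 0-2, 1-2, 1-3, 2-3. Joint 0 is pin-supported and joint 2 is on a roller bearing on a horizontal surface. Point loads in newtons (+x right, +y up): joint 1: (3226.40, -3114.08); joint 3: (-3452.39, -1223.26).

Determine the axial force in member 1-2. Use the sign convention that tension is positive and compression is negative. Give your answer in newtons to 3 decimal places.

N=4 nodes, M=5 members, R=3 reactions → 2N=8, M+R=8
member 0 (0-1): L=3.4674, (cx,cy)=(0.7542,0.6567)
member 1 (0-2): L=4.8800, (cx,cy)=(1.0000,0.0000)
member 2 (1-2): L=3.2117, (cx,cy)=(0.7052,-0.7090)
member 3 (1-3): L=4.2852, (cx,cy)=(0.9999,-0.0100)
member 4 (2-3): L=3.0118, (cx,cy)=(0.6707,0.7417)
solve A·x = −loads:
  F[0-1] = -1544.1844 N (compression)
  F[0-2] = +938.5791 N (tension)
  F[1-2] = -2929.1728 N (compression)
  F[1-3] = -2325.3276 N (compression)
  F[2-3] = -1680.6335 N (compression)
  Rx@0 = +225.9900 N
  Ry@0 = +1014.0435 N
  Ry@2 = +3323.2965 N

-2929.173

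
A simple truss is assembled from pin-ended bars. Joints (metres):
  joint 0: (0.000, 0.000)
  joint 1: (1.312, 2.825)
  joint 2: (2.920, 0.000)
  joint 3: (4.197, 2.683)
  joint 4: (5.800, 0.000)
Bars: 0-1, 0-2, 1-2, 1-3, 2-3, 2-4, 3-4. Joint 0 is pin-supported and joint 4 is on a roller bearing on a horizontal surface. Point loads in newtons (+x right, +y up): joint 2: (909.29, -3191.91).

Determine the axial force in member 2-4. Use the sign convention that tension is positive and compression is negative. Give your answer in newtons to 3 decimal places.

960.104

N=5 nodes, M=7 members, R=3 reactions → 2N=10, M+R=10
member 0 (0-1): L=3.1148, (cx,cy)=(0.4212,0.9070)
member 1 (0-2): L=2.9200, (cx,cy)=(1.0000,0.0000)
member 2 (1-2): L=3.2506, (cx,cy)=(0.4947,-0.8691)
member 3 (1-3): L=2.8885, (cx,cy)=(0.9988,-0.0492)
member 4 (2-3): L=2.9714, (cx,cy)=(0.4298,0.9029)
member 5 (2-4): L=2.8800, (cx,cy)=(1.0000,0.0000)
member 6 (3-4): L=3.1254, (cx,cy)=(0.5129,-0.8585)
solve A·x = −loads:
  F[0-1] = -1747.5380 N (compression)
  F[0-2] = +1645.3793 N (tension)
  F[1-2] = +1919.1756 N (tension)
  F[1-3] = -1687.5085 N (compression)
  F[2-3] = +1687.8202 N (tension)
  F[2-4] = +960.1041 N (tension)
  F[3-4] = -1871.9310 N (compression)
  Rx@0 = -909.2900 N
  Ry@0 = +1584.9484 N
  Ry@4 = +1606.9616 N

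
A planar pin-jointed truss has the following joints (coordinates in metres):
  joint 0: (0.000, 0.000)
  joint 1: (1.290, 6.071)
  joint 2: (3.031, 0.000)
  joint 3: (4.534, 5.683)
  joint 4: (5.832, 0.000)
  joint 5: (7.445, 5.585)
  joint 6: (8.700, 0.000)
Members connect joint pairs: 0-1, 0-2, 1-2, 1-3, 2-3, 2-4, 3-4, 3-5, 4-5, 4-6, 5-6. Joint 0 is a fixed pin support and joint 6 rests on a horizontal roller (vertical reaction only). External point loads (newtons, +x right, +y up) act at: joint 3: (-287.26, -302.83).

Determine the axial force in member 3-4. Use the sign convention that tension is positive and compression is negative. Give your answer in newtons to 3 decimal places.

30.068

N=7 nodes, M=11 members, R=3 reactions → 2N=14, M+R=14
member 0 (0-1): L=6.2065, (cx,cy)=(0.2078,0.9782)
member 1 (0-2): L=3.0310, (cx,cy)=(1.0000,0.0000)
member 2 (1-2): L=6.3157, (cx,cy)=(0.2757,-0.9613)
member 3 (1-3): L=3.2671, (cx,cy)=(0.9929,-0.1188)
member 4 (2-3): L=5.8784, (cx,cy)=(0.2557,0.9668)
member 5 (2-4): L=2.8010, (cx,cy)=(1.0000,0.0000)
member 6 (3-4): L=5.8293, (cx,cy)=(0.2227,-0.9749)
member 7 (3-5): L=2.9126, (cx,cy)=(0.9994,-0.0336)
member 8 (4-5): L=5.8133, (cx,cy)=(0.2775,0.9607)
member 9 (4-6): L=2.8680, (cx,cy)=(1.0000,0.0000)
member 10 (5-6): L=5.7243, (cx,cy)=(0.2192,-0.9757)
solve A·x = −loads:
  F[0-1] = -340.0806 N (compression)
  F[0-2] = -216.5759 N (compression)
  F[1-2] = +367.4609 N (tension)
  F[1-3] = -173.2049 N (compression)
  F[2-3] = -365.3680 N (compression)
  F[2-4] = -21.8628 N (compression)
  F[3-4] = +30.0681 N (tension)
  F[3-5] = +15.1762 N (tension)
  F[4-5] = -30.5112 N (compression)
  F[4-6] = -6.7017 N (compression)
  F[5-6] = +30.5675 N (tension)
  Rx@0 = +287.2600 N
  Ry@0 = +332.6538 N
  Ry@6 = -29.8238 N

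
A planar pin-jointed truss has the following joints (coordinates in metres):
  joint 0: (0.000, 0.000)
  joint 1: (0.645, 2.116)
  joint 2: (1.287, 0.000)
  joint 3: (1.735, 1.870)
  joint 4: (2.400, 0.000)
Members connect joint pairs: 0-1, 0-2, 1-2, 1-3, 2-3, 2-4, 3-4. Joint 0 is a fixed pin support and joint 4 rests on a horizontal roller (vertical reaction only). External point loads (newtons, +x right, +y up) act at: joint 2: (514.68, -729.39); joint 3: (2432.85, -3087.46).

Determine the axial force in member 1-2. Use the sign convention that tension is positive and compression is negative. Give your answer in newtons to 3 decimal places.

N=5 nodes, M=7 members, R=3 reactions → 2N=10, M+R=10
member 0 (0-1): L=2.2121, (cx,cy)=(0.2916,0.9565)
member 1 (0-2): L=1.2870, (cx,cy)=(1.0000,0.0000)
member 2 (1-2): L=2.2112, (cx,cy)=(0.2903,-0.9569)
member 3 (1-3): L=1.1174, (cx,cy)=(0.9755,-0.2202)
member 4 (2-3): L=1.9229, (cx,cy)=(0.2330,0.9725)
member 5 (2-4): L=1.1130, (cx,cy)=(1.0000,0.0000)
member 6 (3-4): L=1.9847, (cx,cy)=(0.3351,-0.9422)
solve A·x = −loads:
  F[0-1] = +733.7399 N (tension)
  F[0-2] = +2733.5896 N (tension)
  F[1-2] = -841.5309 N (compression)
  F[1-3] = +469.7912 N (tension)
  F[2-3] = +1578.0990 N (tension)
  F[2-4] = +1606.9200 N (tension)
  F[3-4] = -4795.9261 N (compression)
  Rx@0 = -2947.5300 N
  Ry@0 = -701.8573 N
  Ry@4 = +4518.7073 N

-841.531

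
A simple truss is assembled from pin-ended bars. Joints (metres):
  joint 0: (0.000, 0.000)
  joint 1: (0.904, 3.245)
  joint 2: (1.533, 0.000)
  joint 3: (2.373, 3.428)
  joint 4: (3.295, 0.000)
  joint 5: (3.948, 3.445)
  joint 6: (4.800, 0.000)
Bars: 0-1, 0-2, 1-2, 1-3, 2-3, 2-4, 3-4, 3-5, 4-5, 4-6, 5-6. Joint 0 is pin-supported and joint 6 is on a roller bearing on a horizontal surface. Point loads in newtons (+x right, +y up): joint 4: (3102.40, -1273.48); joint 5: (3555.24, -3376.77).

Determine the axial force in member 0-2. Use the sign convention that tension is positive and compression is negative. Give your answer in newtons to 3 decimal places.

6225.013

N=7 nodes, M=11 members, R=3 reactions → 2N=14, M+R=14
member 0 (0-1): L=3.3686, (cx,cy)=(0.2684,0.9633)
member 1 (0-2): L=1.5330, (cx,cy)=(1.0000,0.0000)
member 2 (1-2): L=3.3054, (cx,cy)=(0.1903,-0.9817)
member 3 (1-3): L=1.4804, (cx,cy)=(0.9923,0.1236)
member 4 (2-3): L=3.5294, (cx,cy)=(0.2380,0.9713)
member 5 (2-4): L=1.7620, (cx,cy)=(1.0000,0.0000)
member 6 (3-4): L=3.5498, (cx,cy)=(0.2597,-0.9657)
member 7 (3-5): L=1.5751, (cx,cy)=(0.9999,0.0108)
member 8 (4-5): L=3.5063, (cx,cy)=(0.1862,0.9825)
member 9 (4-6): L=1.5050, (cx,cy)=(1.0000,0.0000)
member 10 (5-6): L=3.5488, (cx,cy)=(0.2401,-0.9708)
solve A·x = −loads:
  F[0-1] = +1612.0949 N (tension)
  F[0-2] = +6225.0127 N (tension)
  F[1-2] = -1490.9651 N (compression)
  F[1-3] = +721.8871 N (tension)
  F[2-3] = +1507.0247 N (tension)
  F[2-4] = +5582.6186 N (tension)
  F[3-4] = -1591.5137 N (compression)
  F[3-5] = +1488.4735 N (tension)
  F[4-5] = +2860.4163 N (tension)
  F[4-6] = +1534.1465 N (tension)
  F[5-6] = -6390.1029 N (compression)
  Rx@0 = -6657.6400 N
  Ry@0 = -1552.9597 N
  Ry@6 = +6203.2097 N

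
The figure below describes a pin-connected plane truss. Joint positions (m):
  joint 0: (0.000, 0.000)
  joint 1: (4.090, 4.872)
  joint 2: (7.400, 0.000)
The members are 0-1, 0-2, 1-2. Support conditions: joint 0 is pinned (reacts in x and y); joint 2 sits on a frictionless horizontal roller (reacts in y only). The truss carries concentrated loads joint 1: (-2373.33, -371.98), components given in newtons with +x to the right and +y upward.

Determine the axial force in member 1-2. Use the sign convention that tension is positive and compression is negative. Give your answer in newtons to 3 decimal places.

N=3 nodes, M=3 members, R=3 reactions → 2N=6, M+R=6
member 0 (0-1): L=6.3612, (cx,cy)=(0.6430,0.7659)
member 1 (0-2): L=7.4000, (cx,cy)=(1.0000,0.0000)
member 2 (1-2): L=5.8900, (cx,cy)=(0.5620,-0.8272)
solve A·x = −loads:
  F[0-1] = -2257.3991 N (compression)
  F[0-2] = -921.9048 N (compression)
  F[1-2] = +1640.4984 N (tension)
  Rx@0 = +2373.3300 N
  Ry@0 = +1728.9348 N
  Ry@2 = -1356.9548 N

1640.498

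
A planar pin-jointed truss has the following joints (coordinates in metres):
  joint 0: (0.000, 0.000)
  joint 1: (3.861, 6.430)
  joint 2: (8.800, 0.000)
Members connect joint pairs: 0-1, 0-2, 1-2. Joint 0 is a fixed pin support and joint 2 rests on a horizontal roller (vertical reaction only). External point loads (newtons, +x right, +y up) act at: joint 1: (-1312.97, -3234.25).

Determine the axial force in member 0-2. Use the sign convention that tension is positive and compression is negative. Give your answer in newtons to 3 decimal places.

353.076

N=3 nodes, M=3 members, R=3 reactions → 2N=6, M+R=6
member 0 (0-1): L=7.5001, (cx,cy)=(0.5148,0.8573)
member 1 (0-2): L=8.8000, (cx,cy)=(1.0000,0.0000)
member 2 (1-2): L=8.1079, (cx,cy)=(0.6092,-0.7931)
solve A·x = −loads:
  F[0-1] = -3236.3619 N (compression)
  F[0-2] = +353.0762 N (tension)
  F[1-2] = -579.6151 N (compression)
  Rx@0 = +1312.9700 N
  Ry@0 = +2774.5861 N
  Ry@2 = +459.6639 N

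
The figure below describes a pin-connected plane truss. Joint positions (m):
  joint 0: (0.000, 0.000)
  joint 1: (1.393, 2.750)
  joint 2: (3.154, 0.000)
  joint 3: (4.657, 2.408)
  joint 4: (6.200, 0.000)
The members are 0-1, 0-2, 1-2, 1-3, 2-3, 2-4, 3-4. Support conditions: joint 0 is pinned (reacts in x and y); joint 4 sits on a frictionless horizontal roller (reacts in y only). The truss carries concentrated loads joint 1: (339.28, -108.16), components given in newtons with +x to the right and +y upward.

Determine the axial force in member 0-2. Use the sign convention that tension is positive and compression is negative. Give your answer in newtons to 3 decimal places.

N=5 nodes, M=7 members, R=3 reactions → 2N=10, M+R=10
member 0 (0-1): L=3.0827, (cx,cy)=(0.4519,0.8921)
member 1 (0-2): L=3.1540, (cx,cy)=(1.0000,0.0000)
member 2 (1-2): L=3.2655, (cx,cy)=(0.5393,-0.8421)
member 3 (1-3): L=3.2819, (cx,cy)=(0.9946,-0.1042)
member 4 (2-3): L=2.8386, (cx,cy)=(0.5295,0.8483)
member 5 (2-4): L=3.0460, (cx,cy)=(1.0000,0.0000)
member 6 (3-4): L=2.8599, (cx,cy)=(0.5395,-0.8420)
solve A·x = −loads:
  F[0-1] = +74.6887 N (tension)
  F[0-2] = +305.5298 N (tension)
  F[1-2] = -181.7336 N (compression)
  F[1-3] = -208.6622 N (compression)
  F[2-3] = +180.4091 N (tension)
  F[2-4] = +112.0009 N (tension)
  F[3-4] = -207.5936 N (compression)
  Rx@0 = -339.2800 N
  Ry@0 = -66.6282 N
  Ry@4 = +174.7882 N

305.530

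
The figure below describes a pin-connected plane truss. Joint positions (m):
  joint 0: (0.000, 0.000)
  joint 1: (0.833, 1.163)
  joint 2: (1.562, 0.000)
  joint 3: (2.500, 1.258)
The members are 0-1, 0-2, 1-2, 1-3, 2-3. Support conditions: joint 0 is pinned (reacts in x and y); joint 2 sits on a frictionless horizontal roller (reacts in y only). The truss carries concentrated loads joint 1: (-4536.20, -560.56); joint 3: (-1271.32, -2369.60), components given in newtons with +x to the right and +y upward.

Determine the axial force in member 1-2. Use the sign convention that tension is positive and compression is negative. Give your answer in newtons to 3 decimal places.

3197.131

N=4 nodes, M=5 members, R=3 reactions → 2N=8, M+R=8
member 0 (0-1): L=1.4305, (cx,cy)=(0.5823,0.8130)
member 1 (0-2): L=1.5620, (cx,cy)=(1.0000,0.0000)
member 2 (1-2): L=1.3726, (cx,cy)=(0.5311,-0.8473)
member 3 (1-3): L=1.6697, (cx,cy)=(0.9984,0.0569)
member 4 (2-3): L=1.5692, (cx,cy)=(0.5978,0.8017)
solve A·x = −loads:
  F[0-1] = -3985.3559 N (compression)
  F[0-2] = -3486.8644 N (compression)
  F[1-2] = +3197.1314 N (tension)
  F[1-3] = +518.3499 N (tension)
  F[2-3] = -2992.5837 N (compression)
  Rx@0 = +5807.5200 N
  Ry@0 = +3240.0029 N
  Ry@2 = -309.8429 N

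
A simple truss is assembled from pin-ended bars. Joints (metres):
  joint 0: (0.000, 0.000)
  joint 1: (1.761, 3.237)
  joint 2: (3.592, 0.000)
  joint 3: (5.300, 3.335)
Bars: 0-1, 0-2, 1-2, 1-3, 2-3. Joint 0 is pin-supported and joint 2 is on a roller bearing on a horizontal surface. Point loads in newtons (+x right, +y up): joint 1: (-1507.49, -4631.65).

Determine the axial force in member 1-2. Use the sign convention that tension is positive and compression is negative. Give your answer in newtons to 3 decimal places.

-1048.011

N=4 nodes, M=5 members, R=3 reactions → 2N=8, M+R=8
member 0 (0-1): L=3.6850, (cx,cy)=(0.4779,0.8784)
member 1 (0-2): L=3.5920, (cx,cy)=(1.0000,0.0000)
member 2 (1-2): L=3.7190, (cx,cy)=(0.4923,-0.8704)
member 3 (1-3): L=3.5404, (cx,cy)=(0.9996,0.0277)
member 4 (2-3): L=3.7469, (cx,cy)=(0.4558,0.8901)
solve A·x = −loads:
  F[0-1] = -4234.2412 N (compression)
  F[0-2] = +515.9784 N (tension)
  F[1-2] = -1048.0106 N (compression)
  F[1-3] = +0.0000 N (tension)
  F[2-3] = +0.0000 N (tension)
  Rx@0 = +1507.4900 N
  Ry@0 = +3719.4589 N
  Ry@2 = +912.1911 N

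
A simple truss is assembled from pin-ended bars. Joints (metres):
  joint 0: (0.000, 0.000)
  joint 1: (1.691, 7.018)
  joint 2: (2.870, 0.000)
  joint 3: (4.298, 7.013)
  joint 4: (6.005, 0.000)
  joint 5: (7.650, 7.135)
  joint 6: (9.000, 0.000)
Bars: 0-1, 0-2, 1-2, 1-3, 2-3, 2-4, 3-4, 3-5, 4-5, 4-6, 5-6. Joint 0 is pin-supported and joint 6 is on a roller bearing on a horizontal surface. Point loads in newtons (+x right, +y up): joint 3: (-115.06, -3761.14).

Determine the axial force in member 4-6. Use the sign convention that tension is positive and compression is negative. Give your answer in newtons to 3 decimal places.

322.883

N=7 nodes, M=11 members, R=3 reactions → 2N=14, M+R=14
member 0 (0-1): L=7.2189, (cx,cy)=(0.2342,0.9722)
member 1 (0-2): L=2.8700, (cx,cy)=(1.0000,0.0000)
member 2 (1-2): L=7.1163, (cx,cy)=(0.1657,-0.9862)
member 3 (1-3): L=2.6070, (cx,cy)=(1.0000,-0.0019)
member 4 (2-3): L=7.1569, (cx,cy)=(0.1995,0.9799)
member 5 (2-4): L=3.1350, (cx,cy)=(1.0000,0.0000)
member 6 (3-4): L=7.2178, (cx,cy)=(0.2365,-0.9716)
member 7 (3-5): L=3.3542, (cx,cy)=(0.9993,0.0364)
member 8 (4-5): L=7.3222, (cx,cy)=(0.2247,0.9744)
member 9 (4-6): L=2.9950, (cx,cy)=(1.0000,0.0000)
member 10 (5-6): L=7.2616, (cx,cy)=(0.1859,-0.9826)
solve A·x = −loads:
  F[0-1] = -2113.4466 N (compression)
  F[0-2] = +380.0103 N (tension)
  F[1-2] = +2085.0708 N (tension)
  F[1-3] = -840.5158 N (compression)
  F[2-3] = -2098.4512 N (compression)
  F[2-4] = +1144.1529 N (tension)
  F[3-4] = -1783.3798 N (compression)
  F[3-5] = -722.8617 N (compression)
  F[4-5] = +1778.2449 N (tension)
  F[4-6] = +322.8829 N (tension)
  F[5-6] = -1736.7734 N (compression)
  Rx@0 = +115.0600 N
  Ry@0 = +2054.6440 N
  Ry@6 = +1706.4960 N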